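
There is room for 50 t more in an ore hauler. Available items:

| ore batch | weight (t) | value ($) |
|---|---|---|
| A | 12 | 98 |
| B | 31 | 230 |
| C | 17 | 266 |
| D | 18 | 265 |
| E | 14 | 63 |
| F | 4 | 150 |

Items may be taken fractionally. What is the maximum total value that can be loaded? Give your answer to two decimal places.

Ratios (sorted): F 37.50, C 15.65, D 14.72, A 8.17, B 7.42, E 4.50
take F (4 @ 150); take C (17 @ 266); take D (18 @ 265); take 11/12 of A → 89.83. Capacity used 50/50.
Total value = 770.83

770.83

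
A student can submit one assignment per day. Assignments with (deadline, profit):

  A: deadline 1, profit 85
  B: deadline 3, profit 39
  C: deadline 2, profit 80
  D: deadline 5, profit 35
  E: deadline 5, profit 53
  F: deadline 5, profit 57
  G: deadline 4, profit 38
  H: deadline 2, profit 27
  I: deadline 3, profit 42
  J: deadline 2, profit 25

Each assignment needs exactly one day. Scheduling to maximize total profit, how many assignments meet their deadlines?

5

Sort by profit descending; place each in the latest free slot ≤ its deadline.
By profit: A(d1,85), C(d2,80), F(d5,57), E(d5,53), I(d3,42), B(d3,39), G(d4,38), D(d5,35), H(d2,27), J(d2,25)
A→slot 1; C→slot 2; F→slot 5; E→slot 4; I→slot 3; B skipped; G skipped; D skipped; H skipped; J skipped.
5 of 10 scheduled.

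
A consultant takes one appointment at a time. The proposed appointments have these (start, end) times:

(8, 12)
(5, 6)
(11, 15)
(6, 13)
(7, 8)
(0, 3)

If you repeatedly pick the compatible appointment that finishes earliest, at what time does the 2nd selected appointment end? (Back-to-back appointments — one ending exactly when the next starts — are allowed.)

Greedy by earliest finish: after sorting by end time, pick each interval compatible with the last pick.
By end time: (0,3), (5,6), (7,8), (8,12), (6,13), (11,15).
Pick (0,3); next start ≥ 3 → (5,6); next start ≥ 6 → (7,8); next start ≥ 8 → (8,12).
Selected: (0,3) (5,6) (7,8) (8,12)

6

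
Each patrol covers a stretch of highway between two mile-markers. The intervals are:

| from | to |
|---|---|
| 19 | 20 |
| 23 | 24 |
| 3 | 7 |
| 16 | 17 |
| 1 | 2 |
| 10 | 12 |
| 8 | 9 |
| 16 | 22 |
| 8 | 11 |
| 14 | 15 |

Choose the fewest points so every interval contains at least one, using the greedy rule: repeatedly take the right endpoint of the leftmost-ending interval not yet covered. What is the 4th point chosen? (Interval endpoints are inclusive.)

Process intervals by earliest right end; each time one isn't hit yet, stab at its right endpoint.
Sorted: [1,2] [3,7] [8,9] [8,11] [10,12] [14,15] [16,17] [19,20] [16,22] [23,24]
{[1,2]} hit by 2; {[3,7]} hit by 7; {[8,9],[8,11]} hit by 9; {[10,12]} hit by 12; {[14,15]} hit by 15; {[16,17]} hit by 17; {[19,20],[16,22]} hit by 20; {[23,24]} hit by 24.
Points: 2, 7, 9, 12, 15, 17, 20, 24 (8 total).

12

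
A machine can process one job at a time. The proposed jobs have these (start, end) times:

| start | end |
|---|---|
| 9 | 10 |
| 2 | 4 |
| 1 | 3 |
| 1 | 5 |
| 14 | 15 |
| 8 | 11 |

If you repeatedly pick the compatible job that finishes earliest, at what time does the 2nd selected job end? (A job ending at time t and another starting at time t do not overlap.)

Sort by end time and greedily take each interval whose start is ≥ the last chosen end.
Sorted by end: (1,3)  (2,4)  (1,5)  (9,10)  (8,11)  (14,15)
take (1,3); take (9,10); take (14,15).
Selected: (1,3) (9,10) (14,15)

10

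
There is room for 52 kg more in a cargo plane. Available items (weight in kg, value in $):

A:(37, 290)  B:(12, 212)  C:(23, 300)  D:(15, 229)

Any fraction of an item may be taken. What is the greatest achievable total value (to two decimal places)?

Greedy by value/weight ratio, highest first.
Ratios (sorted): B 17.67, D 15.27, C 13.04, A 7.84
take B (12 @ 212); take D (15 @ 229); take C (23 @ 300); take 2/37 of A → 15.68. Capacity used 52/52.
Total value = 756.68

756.68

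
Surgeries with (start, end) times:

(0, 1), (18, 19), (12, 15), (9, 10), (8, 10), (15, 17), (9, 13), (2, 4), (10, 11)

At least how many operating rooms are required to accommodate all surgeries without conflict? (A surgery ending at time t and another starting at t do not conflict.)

Events (time:±→running): 0:+→1 1:-→0 2:+→1 4:-→0 8:+→1 9:+→2 9:+→3 … peak 3.

3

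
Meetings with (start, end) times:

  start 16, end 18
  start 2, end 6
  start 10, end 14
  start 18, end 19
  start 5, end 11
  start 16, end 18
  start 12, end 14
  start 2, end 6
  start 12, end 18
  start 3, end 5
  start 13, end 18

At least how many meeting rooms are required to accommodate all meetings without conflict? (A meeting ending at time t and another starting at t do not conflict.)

Count concurrent intervals with a sweep; the peak is the room count.
starts: [2, 2, 3, 5, 10, 12, 12, 13, 16, 16, 18]
ends:   [5, 6, 6, 11, 14, 14, 18, 18, 18, 18, 19]
s2→1 s2→2 s3→3 e5→2 s5→3 e6→2 e6→1 s10→2 e11→1 s12→2 s12→3 s13→4  — peak 4.

4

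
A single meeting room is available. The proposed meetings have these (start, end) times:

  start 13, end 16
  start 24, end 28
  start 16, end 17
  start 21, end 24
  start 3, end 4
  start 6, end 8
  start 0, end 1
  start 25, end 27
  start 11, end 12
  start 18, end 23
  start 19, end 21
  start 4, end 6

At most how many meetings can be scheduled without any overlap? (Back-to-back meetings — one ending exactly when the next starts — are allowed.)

10

Sorted by end: (0,1)  (3,4)  (4,6)  (6,8)  (11,12)  (13,16)  (16,17)  (19,21)  (18,23)  (21,24)  (25,27)  (24,28)
take (0,1); take (3,4); take (4,6); take (6,8); take (11,12); take (13,16); take (16,17); take (19,21); take (21,24); take (25,27); skip (24,28).
Selected 10 meetings.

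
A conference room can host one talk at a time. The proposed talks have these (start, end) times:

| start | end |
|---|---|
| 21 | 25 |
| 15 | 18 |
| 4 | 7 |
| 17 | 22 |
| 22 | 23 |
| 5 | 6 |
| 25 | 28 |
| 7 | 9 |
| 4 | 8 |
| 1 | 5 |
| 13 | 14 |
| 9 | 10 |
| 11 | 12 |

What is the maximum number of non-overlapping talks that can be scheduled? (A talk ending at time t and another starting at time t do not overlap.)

Greedy by earliest finish: after sorting by end time, pick each interval compatible with the last pick.
By end time: (1,5), (5,6), (4,7), (4,8), (7,9), (9,10), (11,12), (13,14), (15,18), (17,22), (22,23), (21,25), (25,28).
Pick (1,5); next start ≥ 5 → (5,6); next start ≥ 6 → (7,9); next start ≥ 9 → (9,10); next start ≥ 10 → (11,12); next start ≥ 12 → (13,14); next start ≥ 14 → (15,18); next start ≥ 18 → (22,23); next start ≥ 23 → (25,28).
Selected 9 talks.

9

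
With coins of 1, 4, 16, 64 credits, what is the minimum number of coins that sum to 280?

7

280 − 4×64→24 − 1×16→8 − 2×4→0
Total coins = 4 + 1 + 2 = 7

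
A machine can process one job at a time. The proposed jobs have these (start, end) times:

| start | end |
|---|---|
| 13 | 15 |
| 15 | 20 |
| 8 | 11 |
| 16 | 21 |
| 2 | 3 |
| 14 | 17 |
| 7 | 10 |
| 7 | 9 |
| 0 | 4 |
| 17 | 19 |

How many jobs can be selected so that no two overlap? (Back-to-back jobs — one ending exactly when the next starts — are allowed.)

By end time: (2,3), (0,4), (7,9), (7,10), (8,11), (13,15), (14,17), (17,19), (15,20), (16,21).
Pick (2,3); next start ≥ 3 → (7,9); next start ≥ 9 → (13,15); next start ≥ 15 → (17,19).
Selected 4 jobs.

4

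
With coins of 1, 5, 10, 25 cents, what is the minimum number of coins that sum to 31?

Greedy: take as many of the largest coin as possible, then repeat with the remainder.
31 = 1×25 + 1×5 + 1×1
Total coins = 1 + 1 + 1 = 3

3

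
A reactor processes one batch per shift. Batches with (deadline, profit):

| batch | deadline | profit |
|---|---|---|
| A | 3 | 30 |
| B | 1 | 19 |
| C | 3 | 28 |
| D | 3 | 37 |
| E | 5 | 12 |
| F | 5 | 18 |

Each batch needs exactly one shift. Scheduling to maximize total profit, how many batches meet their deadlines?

5

By profit: D(d3,37), A(d3,30), C(d3,28), B(d1,19), F(d5,18), E(d5,12)
D→slot 3; A→slot 2; C→slot 1; B skipped; F→slot 5; E→slot 4.
5 of 6 scheduled.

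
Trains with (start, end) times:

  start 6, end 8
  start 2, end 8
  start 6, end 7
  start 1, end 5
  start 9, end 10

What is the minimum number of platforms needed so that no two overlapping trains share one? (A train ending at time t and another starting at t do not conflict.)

3

The answer is the maximum number of intervals overlapping at any instant.
Events (time:±→running): 1:+→1 2:+→2 5:-→1 6:+→2 6:+→3 … peak 3.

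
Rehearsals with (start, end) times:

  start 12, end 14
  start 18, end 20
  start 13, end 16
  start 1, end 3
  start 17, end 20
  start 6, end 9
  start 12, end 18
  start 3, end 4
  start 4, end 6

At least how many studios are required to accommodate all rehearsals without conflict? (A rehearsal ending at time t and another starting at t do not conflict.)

3

starts: [1, 3, 4, 6, 12, 12, 13, 17, 18]
ends:   [3, 4, 6, 9, 14, 16, 18, 20, 20]
s1→1 e3→0 s3→1 e4→0 s4→1 e6→0 s6→1 e9→0 s12→1 s12→2 s13→3  — peak 3.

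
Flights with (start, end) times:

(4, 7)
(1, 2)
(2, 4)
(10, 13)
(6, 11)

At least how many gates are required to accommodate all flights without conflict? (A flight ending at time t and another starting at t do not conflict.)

starts: [1, 2, 4, 6, 10]
ends:   [2, 4, 7, 11, 13]
s1→1 e2→0 s2→1 e4→0 s4→1 s6→2  — peak 2.

2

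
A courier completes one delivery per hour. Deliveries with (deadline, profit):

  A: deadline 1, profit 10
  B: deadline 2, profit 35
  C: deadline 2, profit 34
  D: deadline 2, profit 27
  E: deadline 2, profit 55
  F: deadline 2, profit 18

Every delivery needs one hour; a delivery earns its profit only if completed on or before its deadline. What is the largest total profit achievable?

90

Take jobs in profit order; each goes to the latest open slot no later than its deadline.
Profit order: E=55 B=35 C=34 D=27 F=18 A=10
Assign: E→slot 2, B→slot 1, C skipped, D skipped, F skipped, A skipped.
Slots: [1:B] [2:E]
Profit = 35 + 55 = 90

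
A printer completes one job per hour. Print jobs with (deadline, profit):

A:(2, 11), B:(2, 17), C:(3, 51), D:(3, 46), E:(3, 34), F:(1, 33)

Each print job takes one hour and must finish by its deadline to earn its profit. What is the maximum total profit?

Sort by profit descending; place each in the latest free slot ≤ its deadline.
By profit: C(d3,51), D(d3,46), E(d3,34), F(d1,33), B(d2,17), A(d2,11)
C→slot 3; D→slot 2; E→slot 1; F skipped; B skipped; A skipped.
Profit = 34 + 46 + 51 = 131

131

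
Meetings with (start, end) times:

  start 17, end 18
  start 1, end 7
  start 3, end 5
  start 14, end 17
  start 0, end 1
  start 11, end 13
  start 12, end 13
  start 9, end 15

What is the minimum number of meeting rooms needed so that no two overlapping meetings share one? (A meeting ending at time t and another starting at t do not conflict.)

Count concurrent intervals with a sweep; the peak is the room count.
Events (time:±→running): 0:+→1 1:-→0 1:+→1 3:+→2 5:-→1 7:-→0 9:+→1 11:+→2 12:+→3 … peak 3.

3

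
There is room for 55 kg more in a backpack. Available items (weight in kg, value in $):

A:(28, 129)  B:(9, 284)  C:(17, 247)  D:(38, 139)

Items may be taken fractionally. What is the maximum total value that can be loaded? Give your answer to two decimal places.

663.66

Order: B (284/9=31.56) > C (247/17=14.53) > A (129/28=4.61) > D (139/38=3.66)
Fill: take B (9 @ 284) → take C (17 @ 247) → take A (28 @ 129) → take 1/38 of D → 3.66; 55/55 used.
Total value = 663.66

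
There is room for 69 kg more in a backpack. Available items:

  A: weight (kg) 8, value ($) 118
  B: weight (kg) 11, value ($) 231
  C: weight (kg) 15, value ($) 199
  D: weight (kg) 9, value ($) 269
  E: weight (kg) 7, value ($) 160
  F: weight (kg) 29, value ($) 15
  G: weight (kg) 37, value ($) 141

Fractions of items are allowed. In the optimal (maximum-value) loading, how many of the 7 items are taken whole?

Order: D (269/9=29.89) > E (160/7=22.86) > B (231/11=21.00) > A (118/8=14.75) > C (199/15=13.27) > G (141/37=3.81) > F (15/29=0.52)
Fill: take D (9 @ 269) → take E (7 @ 160) → take B (11 @ 231) → take A (8 @ 118) → take C (15 @ 199) → take 19/37 of G → 72.41; 69/69 used.
5 item(s) taken whole; one partial (take 19/37 of G).

5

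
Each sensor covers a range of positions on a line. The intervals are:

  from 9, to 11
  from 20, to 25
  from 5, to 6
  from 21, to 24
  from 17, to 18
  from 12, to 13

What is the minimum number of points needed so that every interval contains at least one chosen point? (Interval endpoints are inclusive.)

By right end: [5,6]  [9,11]  [12,13]  [17,18]  [21,24]  [20,25]
[5,6] uncovered → point at 6; [9,11] uncovered → point at 11; [12,13] uncovered → point at 13; [17,18] uncovered → point at 18; [21,24] uncovered → point at 24.
Points: 6, 11, 13, 18, 24 (5 total).

5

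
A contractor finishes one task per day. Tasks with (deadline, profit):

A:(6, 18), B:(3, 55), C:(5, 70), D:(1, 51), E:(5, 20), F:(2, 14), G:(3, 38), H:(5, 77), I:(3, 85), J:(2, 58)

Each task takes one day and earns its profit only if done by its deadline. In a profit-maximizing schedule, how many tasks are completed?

6

Take jobs in profit order; each goes to the latest open slot no later than its deadline.
By profit: I(d3,85), H(d5,77), C(d5,70), J(d2,58), B(d3,55), D(d1,51), G(d3,38), E(d5,20), A(d6,18), F(d2,14)
I→slot 3; H→slot 5; C→slot 4; J→slot 2; B→slot 1; D skipped; G skipped; E skipped; A→slot 6; F skipped.
6 of 10 scheduled.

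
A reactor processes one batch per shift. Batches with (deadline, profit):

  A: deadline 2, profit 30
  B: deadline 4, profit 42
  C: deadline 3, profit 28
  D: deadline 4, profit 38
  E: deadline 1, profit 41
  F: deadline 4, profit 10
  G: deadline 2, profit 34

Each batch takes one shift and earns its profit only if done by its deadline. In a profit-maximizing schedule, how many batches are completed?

4

By profit: B(d4,42), E(d1,41), D(d4,38), G(d2,34), A(d2,30), C(d3,28), F(d4,10)
B→slot 4; E→slot 1; D→slot 3; G→slot 2; A skipped; C skipped; F skipped.
4 of 7 scheduled.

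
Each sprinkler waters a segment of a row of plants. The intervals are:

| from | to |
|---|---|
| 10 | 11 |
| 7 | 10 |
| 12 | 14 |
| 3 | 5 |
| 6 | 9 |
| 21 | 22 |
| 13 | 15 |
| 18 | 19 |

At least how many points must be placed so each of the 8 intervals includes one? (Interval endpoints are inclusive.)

Process intervals by earliest right end; each time one isn't hit yet, stab at its right endpoint.
By right end: [3,5]  [6,9]  [7,10]  [10,11]  [12,14]  [13,15]  [18,19]  [21,22]
[3,5] uncovered → point at 5; [6,9] uncovered → point at 9; [10,11] uncovered → point at 11; [12,14] uncovered → point at 14; [18,19] uncovered → point at 19; [21,22] uncovered → point at 22.
Points: 5, 9, 11, 14, 19, 22 (6 total).

6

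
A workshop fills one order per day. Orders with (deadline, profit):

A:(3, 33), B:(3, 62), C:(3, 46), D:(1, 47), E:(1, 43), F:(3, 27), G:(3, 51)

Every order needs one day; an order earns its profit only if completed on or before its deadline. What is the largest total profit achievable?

Take jobs in profit order; each goes to the latest open slot no later than its deadline.
Profit order: B=62 G=51 D=47 C=46 E=43 A=33 F=27
Assign: B→slot 3, G→slot 2, D→slot 1, C skipped, E skipped, A skipped, F skipped.
Slots: [1:D] [2:G] [3:B]
Profit = 47 + 51 + 62 = 160

160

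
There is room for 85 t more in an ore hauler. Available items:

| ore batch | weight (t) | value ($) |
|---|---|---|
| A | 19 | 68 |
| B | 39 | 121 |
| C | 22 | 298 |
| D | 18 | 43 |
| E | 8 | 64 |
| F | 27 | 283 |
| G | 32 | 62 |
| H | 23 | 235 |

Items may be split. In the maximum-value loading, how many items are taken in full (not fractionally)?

Ratios (sorted): C 13.55, F 10.48, H 10.22, E 8.00, A 3.58, B 3.10, D 2.39, G 1.94
take C (22 @ 298); take F (27 @ 283); take H (23 @ 235); take E (8 @ 64); take 5/19 of A → 17.89. Capacity used 85/85.
4 item(s) taken whole; one partial (take 5/19 of A).

4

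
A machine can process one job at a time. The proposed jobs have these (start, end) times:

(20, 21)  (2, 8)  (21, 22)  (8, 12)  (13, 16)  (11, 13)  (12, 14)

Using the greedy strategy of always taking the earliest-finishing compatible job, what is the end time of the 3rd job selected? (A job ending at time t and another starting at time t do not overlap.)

Order by finish time; keep every interval that doesn't clash with the previous kept one.
Sorted by end: (2,8)  (8,12)  (11,13)  (12,14)  (13,16)  (20,21)  (21,22)
take (2,8); take (8,12); skip (11,13); take (12,14); take (20,21); take (21,22).
Selected: (2,8) (8,12) (12,14) (20,21) (21,22)

14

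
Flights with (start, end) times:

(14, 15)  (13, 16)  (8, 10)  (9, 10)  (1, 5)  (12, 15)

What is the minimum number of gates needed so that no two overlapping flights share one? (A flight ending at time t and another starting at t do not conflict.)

The answer is the maximum number of intervals overlapping at any instant.
starts: [1, 8, 9, 12, 13, 14]
ends:   [5, 10, 10, 15, 15, 16]
s1→1 e5→0 s8→1 s9→2 e10→1 e10→0 s12→1 s13→2 s14→3  — peak 3.

3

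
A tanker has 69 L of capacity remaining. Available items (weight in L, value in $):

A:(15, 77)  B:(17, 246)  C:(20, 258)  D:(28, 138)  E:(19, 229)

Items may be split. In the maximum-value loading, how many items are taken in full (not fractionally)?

Greedy by value/weight ratio, highest first.
Order: B (246/17=14.47) > C (258/20=12.90) > E (229/19=12.05) > A (77/15=5.13) > D (138/28=4.93)
Fill: take B (17 @ 246) → take C (20 @ 258) → take E (19 @ 229) → take 13/15 of A → 66.73; 69/69 used.
3 item(s) taken whole; one partial (take 13/15 of A).

3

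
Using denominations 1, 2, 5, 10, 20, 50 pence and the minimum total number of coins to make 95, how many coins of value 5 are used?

Use the largest denomination that fits, subtract, and repeat.
95 − 1×50→45 − 2×20→5 − 1×5→0
Count of 5: 1

1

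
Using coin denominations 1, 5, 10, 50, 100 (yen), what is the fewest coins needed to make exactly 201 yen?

3

201 = 2×100 + 1×1
Total coins = 2 + 1 = 3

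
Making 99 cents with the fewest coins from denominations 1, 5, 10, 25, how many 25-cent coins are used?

99 − 3×25→24 − 2×10→4 − 4×1→0
Count of 25: 3

3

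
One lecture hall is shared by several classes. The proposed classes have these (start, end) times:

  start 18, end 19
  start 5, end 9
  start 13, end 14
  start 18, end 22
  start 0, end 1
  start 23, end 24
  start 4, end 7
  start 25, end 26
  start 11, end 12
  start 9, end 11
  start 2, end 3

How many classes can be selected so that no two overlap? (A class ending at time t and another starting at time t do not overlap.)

Order by finish time; keep every interval that doesn't clash with the previous kept one.
Sorted by end: (0,1)  (2,3)  (4,7)  (5,9)  (9,11)  (11,12)  (13,14)  (18,19)  (18,22)  (23,24)  (25,26)
take (0,1); take (2,3); take (4,7); skip (5,9); take (9,11); take (11,12); take (13,14); take (18,19); skip (18,22); take (23,24); take (25,26).
Selected 9 classes.

9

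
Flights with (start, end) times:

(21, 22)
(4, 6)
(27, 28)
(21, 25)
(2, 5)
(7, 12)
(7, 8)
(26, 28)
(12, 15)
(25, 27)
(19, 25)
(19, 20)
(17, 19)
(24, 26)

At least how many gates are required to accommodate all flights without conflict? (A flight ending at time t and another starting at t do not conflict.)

3

Count concurrent intervals with a sweep; the peak is the room count.
starts: [2, 4, 7, 7, 12, 17, 19, 19, 21, 21, 24, 25, 26, 27]
ends:   [5, 6, 8, 12, 15, 19, 20, 22, 25, 25, 26, 27, 28, 28]
s2→1 s4→2 e5→1 e6→0 s7→1 s7→2 e8→1 e12→0 s12→1 e15→0 s17→1 e19→0 s19→1 s19→2 e20→1 s21→2 s21→3  — peak 3.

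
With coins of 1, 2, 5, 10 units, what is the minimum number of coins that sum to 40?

Use the largest denomination that fits, subtract, and repeat.
40 − 4×10→0
Total coins = 4 = 4

4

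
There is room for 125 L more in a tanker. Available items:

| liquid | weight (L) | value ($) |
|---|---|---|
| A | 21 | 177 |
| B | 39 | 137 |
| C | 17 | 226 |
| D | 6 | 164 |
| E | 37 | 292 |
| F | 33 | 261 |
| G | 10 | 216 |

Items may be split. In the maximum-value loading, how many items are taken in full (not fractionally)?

Ratios (sorted): D 27.33, G 21.60, C 13.29, A 8.43, F 7.91, E 7.89, B 3.51
take D (6 @ 164); take G (10 @ 216); take C (17 @ 226); take A (21 @ 177); take F (33 @ 261); take E (37 @ 292); take 1/39 of B → 3.51. Capacity used 125/125.
6 item(s) taken whole; one partial (take 1/39 of B).

6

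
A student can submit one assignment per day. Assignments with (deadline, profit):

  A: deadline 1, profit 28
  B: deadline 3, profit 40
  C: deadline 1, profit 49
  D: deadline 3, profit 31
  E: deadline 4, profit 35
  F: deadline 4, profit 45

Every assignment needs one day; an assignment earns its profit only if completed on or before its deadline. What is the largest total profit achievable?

169

By profit: C(d1,49), F(d4,45), B(d3,40), E(d4,35), D(d3,31), A(d1,28)
C→slot 1; F→slot 4; B→slot 3; E→slot 2; D skipped; A skipped.
Profit = 49 + 35 + 40 + 45 = 169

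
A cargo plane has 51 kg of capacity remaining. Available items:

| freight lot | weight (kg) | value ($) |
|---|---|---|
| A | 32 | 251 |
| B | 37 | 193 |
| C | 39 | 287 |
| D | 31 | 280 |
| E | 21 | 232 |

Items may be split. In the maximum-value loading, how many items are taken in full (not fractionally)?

1

Greedy by value/weight ratio, highest first.
Ratios (sorted): E 11.05, D 9.03, A 7.84, C 7.36, B 5.22
take E (21 @ 232); take 30/31 of D → 270.97. Capacity used 51/51.
1 item(s) taken whole; one partial (take 30/31 of D).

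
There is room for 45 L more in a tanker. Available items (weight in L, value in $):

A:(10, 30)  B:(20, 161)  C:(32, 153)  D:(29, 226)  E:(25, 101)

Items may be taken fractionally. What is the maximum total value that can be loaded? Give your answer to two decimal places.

Greedy by value/weight ratio, highest first.
Ratios (sorted): B 8.05, D 7.79, C 4.78, E 4.04, A 3.00
take B (20 @ 161); take 25/29 of D → 194.83. Capacity used 45/45.
Total value = 355.83

355.83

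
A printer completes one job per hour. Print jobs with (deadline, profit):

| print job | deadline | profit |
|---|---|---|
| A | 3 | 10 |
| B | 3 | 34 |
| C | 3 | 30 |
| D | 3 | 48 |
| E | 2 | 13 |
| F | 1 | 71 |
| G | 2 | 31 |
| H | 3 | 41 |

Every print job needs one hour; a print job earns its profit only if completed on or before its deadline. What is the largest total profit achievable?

Take jobs in profit order; each goes to the latest open slot no later than its deadline.
By profit: F(d1,71), D(d3,48), H(d3,41), B(d3,34), G(d2,31), C(d3,30), E(d2,13), A(d3,10)
F→slot 1; D→slot 3; H→slot 2; B skipped; G skipped; C skipped; E skipped; A skipped.
Profit = 71 + 41 + 48 = 160

160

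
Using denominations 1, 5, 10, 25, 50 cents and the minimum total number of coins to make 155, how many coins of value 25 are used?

0

Greedy: take as many of the largest coin as possible, then repeat with the remainder.
155 − 3×50→5 − 1×5→0
Count of 25: 0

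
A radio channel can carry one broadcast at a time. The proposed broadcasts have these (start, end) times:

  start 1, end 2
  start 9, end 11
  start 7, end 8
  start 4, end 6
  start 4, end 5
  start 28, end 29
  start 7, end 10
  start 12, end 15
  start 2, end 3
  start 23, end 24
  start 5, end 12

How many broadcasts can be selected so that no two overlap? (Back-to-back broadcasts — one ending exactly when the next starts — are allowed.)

Sort by end time and greedily take each interval whose start is ≥ the last chosen end.
Sorted by end: (1,2)  (2,3)  (4,5)  (4,6)  (7,8)  (7,10)  (9,11)  (5,12)  (12,15)  (23,24)  (28,29)
take (1,2); take (2,3); take (4,5); skip (4,6); take (7,8); take (9,11); take (12,15); take (23,24); take (28,29).
Selected 8 broadcasts.

8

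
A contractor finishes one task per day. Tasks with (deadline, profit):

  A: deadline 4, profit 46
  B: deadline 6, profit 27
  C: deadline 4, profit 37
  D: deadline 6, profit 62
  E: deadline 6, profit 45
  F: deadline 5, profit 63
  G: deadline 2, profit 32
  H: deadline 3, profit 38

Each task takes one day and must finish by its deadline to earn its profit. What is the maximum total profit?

Profit order: F=63 D=62 A=46 E=45 H=38 C=37 G=32 B=27
Assign: F→slot 5, D→slot 6, A→slot 4, E→slot 3, H→slot 2, C→slot 1, G skipped, B skipped.
Slots: [1:C] [2:H] [3:E] [4:A] [5:F] [6:D]
Profit = 37 + 38 + 45 + 46 + 63 + 62 = 291

291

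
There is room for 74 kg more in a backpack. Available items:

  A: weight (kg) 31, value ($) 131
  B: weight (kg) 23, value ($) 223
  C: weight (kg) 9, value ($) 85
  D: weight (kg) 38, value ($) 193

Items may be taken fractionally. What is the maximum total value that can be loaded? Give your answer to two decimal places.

Sort by value per unit weight and fill in that order.
Order: B (223/23=9.70) > C (85/9=9.44) > D (193/38=5.08) > A (131/31=4.23)
Fill: take B (23 @ 223) → take C (9 @ 85) → take D (38 @ 193) → take 4/31 of A → 16.90; 74/74 used.
Total value = 517.90

517.90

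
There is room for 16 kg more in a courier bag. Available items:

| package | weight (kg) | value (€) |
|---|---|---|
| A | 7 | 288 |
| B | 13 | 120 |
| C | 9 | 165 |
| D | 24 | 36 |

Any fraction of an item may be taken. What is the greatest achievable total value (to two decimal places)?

453.00

Sort by value per unit weight and fill in that order.
Order: A (288/7=41.14) > C (165/9=18.33) > B (120/13=9.23) > D (36/24=1.50)
Fill: take A (7 @ 288) → take C (9 @ 165); 16/16 used.
Total value = 453.00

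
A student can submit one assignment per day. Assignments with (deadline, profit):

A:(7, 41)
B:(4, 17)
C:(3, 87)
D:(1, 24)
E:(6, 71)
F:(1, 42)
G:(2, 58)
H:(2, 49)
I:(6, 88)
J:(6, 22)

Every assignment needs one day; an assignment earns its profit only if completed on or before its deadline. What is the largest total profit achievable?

Take jobs in profit order; each goes to the latest open slot no later than its deadline.
By profit: I(d6,88), C(d3,87), E(d6,71), G(d2,58), H(d2,49), F(d1,42), A(d7,41), D(d1,24), J(d6,22), B(d4,17)
I→slot 6; C→slot 3; E→slot 5; G→slot 2; H→slot 1; F skipped; A→slot 7; D skipped; J→slot 4; B skipped.
Profit = 49 + 58 + 87 + 22 + 71 + 88 + 41 = 416

416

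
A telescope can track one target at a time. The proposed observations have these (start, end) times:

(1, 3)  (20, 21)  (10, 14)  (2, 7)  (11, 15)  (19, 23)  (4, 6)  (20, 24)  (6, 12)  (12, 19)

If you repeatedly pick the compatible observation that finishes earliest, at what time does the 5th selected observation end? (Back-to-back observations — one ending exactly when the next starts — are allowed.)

21

Sorted by end: (1,3)  (4,6)  (2,7)  (6,12)  (10,14)  (11,15)  (12,19)  (20,21)  (19,23)  (20,24)
take (1,3); take (4,6); skip (2,7); take (6,12); take (12,19); take (20,21); skip (20,24).
Selected: (1,3) (4,6) (6,12) (12,19) (20,21)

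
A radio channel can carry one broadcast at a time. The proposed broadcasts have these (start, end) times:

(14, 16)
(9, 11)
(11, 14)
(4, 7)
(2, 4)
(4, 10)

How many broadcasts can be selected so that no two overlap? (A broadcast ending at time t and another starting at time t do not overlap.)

Greedy by earliest finish: after sorting by end time, pick each interval compatible with the last pick.
By end time: (2,4), (4,7), (4,10), (9,11), (11,14), (14,16).
Pick (2,4); next start ≥ 4 → (4,7); next start ≥ 7 → (9,11); next start ≥ 11 → (11,14); next start ≥ 14 → (14,16).
Selected 5 broadcasts.

5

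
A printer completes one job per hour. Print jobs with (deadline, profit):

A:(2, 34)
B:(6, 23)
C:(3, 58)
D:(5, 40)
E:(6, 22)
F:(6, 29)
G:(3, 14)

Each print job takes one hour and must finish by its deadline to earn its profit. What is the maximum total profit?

206

Take jobs in profit order; each goes to the latest open slot no later than its deadline.
Profit order: C=58 D=40 A=34 F=29 B=23 E=22 G=14
Assign: C→slot 3, D→slot 5, A→slot 2, F→slot 6, B→slot 4, E→slot 1, G skipped.
Slots: [1:E] [2:A] [3:C] [4:B] [5:D] [6:F]
Profit = 22 + 34 + 58 + 23 + 40 + 29 = 206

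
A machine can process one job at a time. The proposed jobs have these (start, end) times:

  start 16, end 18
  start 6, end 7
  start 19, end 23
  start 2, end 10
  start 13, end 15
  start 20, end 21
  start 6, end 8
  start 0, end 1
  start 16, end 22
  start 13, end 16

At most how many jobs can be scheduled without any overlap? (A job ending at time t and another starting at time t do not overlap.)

5

Sorted by end: (0,1)  (6,7)  (6,8)  (2,10)  (13,15)  (13,16)  (16,18)  (20,21)  (16,22)  (19,23)
take (0,1); take (6,7); skip (2,10); take (13,15); skip (13,16); take (16,18); take (20,21).
Selected 5 jobs.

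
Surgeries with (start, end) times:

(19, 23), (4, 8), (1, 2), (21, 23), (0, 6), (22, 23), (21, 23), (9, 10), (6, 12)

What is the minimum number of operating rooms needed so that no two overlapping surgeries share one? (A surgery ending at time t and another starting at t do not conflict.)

The answer is the maximum number of intervals overlapping at any instant.
starts: [0, 1, 4, 6, 9, 19, 21, 21, 22]
ends:   [2, 6, 8, 10, 12, 23, 23, 23, 23]
s0→1 s1→2 e2→1 s4→2 e6→1 s6→2 e8→1 s9→2 e10→1 e12→0 s19→1 s21→2 s21→3 s22→4  — peak 4.

4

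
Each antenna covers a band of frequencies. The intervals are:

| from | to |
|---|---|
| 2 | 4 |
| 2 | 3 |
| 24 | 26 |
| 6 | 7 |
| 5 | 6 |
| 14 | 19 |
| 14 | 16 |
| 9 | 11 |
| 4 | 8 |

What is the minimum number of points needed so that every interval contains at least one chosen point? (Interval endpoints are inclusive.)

Process intervals by earliest right end; each time one isn't hit yet, stab at its right endpoint.
Sorted: [2,3] [2,4] [5,6] [6,7] [4,8] [9,11] [14,16] [14,19] [24,26]
{[2,3],[2,4]} hit by 3; {[5,6],[6,7],[4,8]} hit by 6; {[9,11]} hit by 11; {[14,16],[14,19]} hit by 16; {[24,26]} hit by 26.
Points: 3, 6, 11, 16, 26 (5 total).

5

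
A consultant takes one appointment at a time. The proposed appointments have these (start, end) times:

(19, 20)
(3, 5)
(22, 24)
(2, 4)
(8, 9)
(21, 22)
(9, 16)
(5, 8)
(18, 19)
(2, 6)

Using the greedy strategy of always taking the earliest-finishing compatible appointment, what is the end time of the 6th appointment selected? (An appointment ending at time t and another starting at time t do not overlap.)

20

Sorted by end: (2,4)  (3,5)  (2,6)  (5,8)  (8,9)  (9,16)  (18,19)  (19,20)  (21,22)  (22,24)
take (2,4); skip (3,5); skip (2,6); take (5,8); take (8,9); take (9,16); take (18,19); take (19,20); take (21,22); take (22,24).
Selected: (2,4) (5,8) (8,9) (9,16) (18,19) (19,20) (21,22) (22,24)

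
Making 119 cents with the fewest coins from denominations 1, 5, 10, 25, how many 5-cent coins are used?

1

119 − 4×25→19 − 1×10→9 − 1×5→4 − 4×1→0
Count of 5: 1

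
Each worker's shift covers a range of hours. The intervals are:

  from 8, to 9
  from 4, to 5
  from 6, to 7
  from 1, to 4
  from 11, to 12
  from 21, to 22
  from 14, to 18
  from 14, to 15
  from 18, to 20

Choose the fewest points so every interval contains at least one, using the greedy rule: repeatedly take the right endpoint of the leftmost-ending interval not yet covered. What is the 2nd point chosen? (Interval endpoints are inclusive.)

7

Sorted: [1,4] [4,5] [6,7] [8,9] [11,12] [14,15] [14,18] [18,20] [21,22]
{[1,4],[4,5]} hit by 4; {[6,7]} hit by 7; {[8,9]} hit by 9; {[11,12]} hit by 12; {[14,15],[14,18]} hit by 15; {[18,20]} hit by 20; {[21,22]} hit by 22.
Points: 4, 7, 9, 12, 15, 20, 22 (7 total).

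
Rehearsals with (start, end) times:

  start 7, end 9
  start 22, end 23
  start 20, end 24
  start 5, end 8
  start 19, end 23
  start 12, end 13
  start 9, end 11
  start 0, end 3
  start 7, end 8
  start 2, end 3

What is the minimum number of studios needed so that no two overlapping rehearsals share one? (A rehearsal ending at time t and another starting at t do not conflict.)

Count concurrent intervals with a sweep; the peak is the room count.
Events (time:±→running): 0:+→1 2:+→2 3:-→1 3:-→0 5:+→1 7:+→2 7:+→3 … peak 3.

3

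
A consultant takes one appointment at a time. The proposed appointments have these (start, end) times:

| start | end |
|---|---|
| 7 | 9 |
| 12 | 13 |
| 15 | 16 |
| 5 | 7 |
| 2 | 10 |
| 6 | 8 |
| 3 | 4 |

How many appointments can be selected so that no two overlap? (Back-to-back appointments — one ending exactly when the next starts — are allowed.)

5

Order by finish time; keep every interval that doesn't clash with the previous kept one.
By end time: (3,4), (5,7), (6,8), (7,9), (2,10), (12,13), (15,16).
Pick (3,4); next start ≥ 4 → (5,7); next start ≥ 7 → (7,9); next start ≥ 9 → (12,13); next start ≥ 13 → (15,16).
Selected 5 appointments.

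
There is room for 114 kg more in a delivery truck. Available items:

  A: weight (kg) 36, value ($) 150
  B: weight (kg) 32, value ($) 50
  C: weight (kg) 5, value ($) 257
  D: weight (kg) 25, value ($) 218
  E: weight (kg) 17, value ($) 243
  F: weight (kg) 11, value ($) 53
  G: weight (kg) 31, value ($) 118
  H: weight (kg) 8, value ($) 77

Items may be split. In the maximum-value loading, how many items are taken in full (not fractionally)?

6

Sort by value per unit weight and fill in that order.
Order: C (257/5=51.40) > E (243/17=14.29) > H (77/8=9.62) > D (218/25=8.72) > F (53/11=4.82) > A (150/36=4.17) > G (118/31=3.81) > B (50/32=1.56)
Fill: take C (5 @ 257) → take E (17 @ 243) → take H (8 @ 77) → take D (25 @ 218) → take F (11 @ 53) → take A (36 @ 150) → take 12/31 of G → 45.68; 114/114 used.
6 item(s) taken whole; one partial (take 12/31 of G).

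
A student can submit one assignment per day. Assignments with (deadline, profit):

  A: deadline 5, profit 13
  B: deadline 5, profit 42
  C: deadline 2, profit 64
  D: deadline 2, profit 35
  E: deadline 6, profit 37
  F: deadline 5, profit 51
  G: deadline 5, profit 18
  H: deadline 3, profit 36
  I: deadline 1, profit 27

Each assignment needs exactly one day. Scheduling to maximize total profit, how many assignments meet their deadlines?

6

Take jobs in profit order; each goes to the latest open slot no later than its deadline.
Profit order: C=64 F=51 B=42 E=37 H=36 D=35 I=27 G=18 A=13
Assign: C→slot 2, F→slot 5, B→slot 4, E→slot 6, H→slot 3, D→slot 1, I skipped, G skipped, A skipped.
Slots: [1:D] [2:C] [3:H] [4:B] [5:F] [6:E]
6 of 9 scheduled.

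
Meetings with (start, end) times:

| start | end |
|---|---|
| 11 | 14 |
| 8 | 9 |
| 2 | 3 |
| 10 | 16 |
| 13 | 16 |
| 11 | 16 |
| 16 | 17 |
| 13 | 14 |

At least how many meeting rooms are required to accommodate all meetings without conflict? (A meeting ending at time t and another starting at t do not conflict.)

The answer is the maximum number of intervals overlapping at any instant.
starts: [2, 8, 10, 11, 11, 13, 13, 16]
ends:   [3, 9, 14, 14, 16, 16, 16, 17]
s2→1 e3→0 s8→1 e9→0 s10→1 s11→2 s11→3 s13→4 s13→5  — peak 5.

5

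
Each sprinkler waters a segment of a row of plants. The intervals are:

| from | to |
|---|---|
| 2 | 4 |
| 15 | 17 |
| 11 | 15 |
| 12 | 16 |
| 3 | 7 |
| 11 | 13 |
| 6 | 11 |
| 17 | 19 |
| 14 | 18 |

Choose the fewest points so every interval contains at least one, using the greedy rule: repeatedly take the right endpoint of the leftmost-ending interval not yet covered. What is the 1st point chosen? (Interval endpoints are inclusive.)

4

Sort by right endpoint; whenever an interval is uncovered, place a point at its right end.
Sorted: [2,4] [3,7] [6,11] [11,13] [11,15] [12,16] [15,17] [14,18] [17,19]
{[2,4],[3,7]} hit by 4; {[6,11],[11,13],[11,15]} hit by 11; {[12,16],[15,17],[14,18]} hit by 16; {[17,19]} hit by 19.
Points: 4, 11, 16, 19 (4 total).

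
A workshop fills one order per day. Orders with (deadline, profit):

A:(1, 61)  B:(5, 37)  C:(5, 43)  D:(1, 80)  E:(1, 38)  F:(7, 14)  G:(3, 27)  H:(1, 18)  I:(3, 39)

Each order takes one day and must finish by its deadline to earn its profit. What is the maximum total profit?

240

Sort by profit descending; place each in the latest free slot ≤ its deadline.
By profit: D(d1,80), A(d1,61), C(d5,43), I(d3,39), E(d1,38), B(d5,37), G(d3,27), H(d1,18), F(d7,14)
D→slot 1; A skipped; C→slot 5; I→slot 3; E skipped; B→slot 4; G→slot 2; H skipped; F→slot 7.
Profit = 80 + 27 + 39 + 37 + 43 + 14 = 240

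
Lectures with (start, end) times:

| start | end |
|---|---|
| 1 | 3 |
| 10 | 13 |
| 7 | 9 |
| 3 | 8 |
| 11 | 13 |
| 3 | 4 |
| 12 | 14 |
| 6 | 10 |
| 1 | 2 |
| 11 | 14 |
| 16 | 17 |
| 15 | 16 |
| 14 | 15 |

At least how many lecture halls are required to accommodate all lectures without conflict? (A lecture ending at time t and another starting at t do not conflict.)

Count concurrent intervals with a sweep; the peak is the room count.
starts: [1, 1, 3, 3, 6, 7, 10, 11, 11, 12, 14, 15, 16]
ends:   [2, 3, 4, 8, 9, 10, 13, 13, 14, 14, 15, 16, 17]
s1→1 s1→2 e2→1 e3→0 s3→1 s3→2 e4→1 s6→2 s7→3 e8→2 e9→1 e10→0 s10→1 s11→2 s11→3 s12→4  — peak 4.

4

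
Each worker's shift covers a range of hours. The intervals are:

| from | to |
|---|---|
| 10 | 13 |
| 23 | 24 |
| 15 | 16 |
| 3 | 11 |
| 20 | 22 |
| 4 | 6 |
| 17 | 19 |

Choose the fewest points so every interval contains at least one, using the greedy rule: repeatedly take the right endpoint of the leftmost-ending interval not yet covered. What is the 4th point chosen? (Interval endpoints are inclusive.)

19

By right end: [4,6]  [3,11]  [10,13]  [15,16]  [17,19]  [20,22]  [23,24]
[4,6] uncovered → point at 6; [10,13] uncovered → point at 13; [15,16] uncovered → point at 16; [17,19] uncovered → point at 19; [20,22] uncovered → point at 22; [23,24] uncovered → point at 24.
Points: 6, 13, 16, 19, 22, 24 (6 total).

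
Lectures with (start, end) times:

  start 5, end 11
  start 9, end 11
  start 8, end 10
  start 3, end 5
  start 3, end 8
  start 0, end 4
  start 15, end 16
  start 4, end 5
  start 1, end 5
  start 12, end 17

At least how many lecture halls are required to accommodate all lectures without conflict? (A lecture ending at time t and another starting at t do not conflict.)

Count concurrent intervals with a sweep; the peak is the room count.
Events (time:±→running): 0:+→1 1:+→2 3:+→3 3:+→4 … peak 4.

4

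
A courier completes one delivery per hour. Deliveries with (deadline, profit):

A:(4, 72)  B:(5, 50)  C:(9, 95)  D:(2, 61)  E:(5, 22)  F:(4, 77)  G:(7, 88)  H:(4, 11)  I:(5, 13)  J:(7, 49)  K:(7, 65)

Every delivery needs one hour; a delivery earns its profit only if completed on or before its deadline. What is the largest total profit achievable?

Profit order: C=95 G=88 F=77 A=72 K=65 D=61 B=50 J=49 E=22 I=13 H=11
Assign: C→slot 9, G→slot 7, F→slot 4, A→slot 3, K→slot 6, D→slot 2, B→slot 5, J→slot 1, E skipped, I skipped, H skipped.
Slots: [1:J] [2:D] [3:A] [4:F] [5:B] [6:K] [7:G] [9:C]
Profit = 49 + 61 + 72 + 77 + 50 + 65 + 88 + 95 = 557

557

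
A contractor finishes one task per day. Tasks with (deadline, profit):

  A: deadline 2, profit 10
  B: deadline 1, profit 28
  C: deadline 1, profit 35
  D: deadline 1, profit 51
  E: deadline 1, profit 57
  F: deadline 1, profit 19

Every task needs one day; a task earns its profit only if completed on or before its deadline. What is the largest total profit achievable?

Take jobs in profit order; each goes to the latest open slot no later than its deadline.
By profit: E(d1,57), D(d1,51), C(d1,35), B(d1,28), F(d1,19), A(d2,10)
E→slot 1; D skipped; C skipped; B skipped; F skipped; A→slot 2.
Profit = 57 + 10 = 67

67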